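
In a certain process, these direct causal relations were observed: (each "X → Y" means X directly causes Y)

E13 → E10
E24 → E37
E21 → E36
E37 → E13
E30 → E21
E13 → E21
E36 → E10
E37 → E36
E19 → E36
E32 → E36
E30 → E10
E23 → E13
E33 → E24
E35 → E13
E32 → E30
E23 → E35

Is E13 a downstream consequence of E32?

No

E32 leads to E30, E21, E36, E10; E13 is not among them.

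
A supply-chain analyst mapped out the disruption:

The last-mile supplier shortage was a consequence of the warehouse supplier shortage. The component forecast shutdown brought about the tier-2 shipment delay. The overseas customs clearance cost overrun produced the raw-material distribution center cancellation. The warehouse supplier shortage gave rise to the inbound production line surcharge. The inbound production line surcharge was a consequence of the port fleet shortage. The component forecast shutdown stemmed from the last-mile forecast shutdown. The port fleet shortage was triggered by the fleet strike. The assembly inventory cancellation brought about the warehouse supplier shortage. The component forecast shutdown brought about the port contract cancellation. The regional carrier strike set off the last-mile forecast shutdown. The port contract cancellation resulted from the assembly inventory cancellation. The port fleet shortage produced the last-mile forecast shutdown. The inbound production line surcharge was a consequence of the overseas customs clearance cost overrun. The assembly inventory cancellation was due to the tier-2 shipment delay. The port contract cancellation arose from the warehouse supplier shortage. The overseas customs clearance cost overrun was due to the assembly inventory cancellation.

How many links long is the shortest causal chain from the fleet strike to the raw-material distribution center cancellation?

7

Shortest chain: the fleet strike → the port fleet shortage → the last-mile forecast shutdown → the component forecast shutdown → the tier-2 shipment delay → the assembly inventory cancellation → the overseas customs clearance cost overrun → the raw-material distribution center cancellation.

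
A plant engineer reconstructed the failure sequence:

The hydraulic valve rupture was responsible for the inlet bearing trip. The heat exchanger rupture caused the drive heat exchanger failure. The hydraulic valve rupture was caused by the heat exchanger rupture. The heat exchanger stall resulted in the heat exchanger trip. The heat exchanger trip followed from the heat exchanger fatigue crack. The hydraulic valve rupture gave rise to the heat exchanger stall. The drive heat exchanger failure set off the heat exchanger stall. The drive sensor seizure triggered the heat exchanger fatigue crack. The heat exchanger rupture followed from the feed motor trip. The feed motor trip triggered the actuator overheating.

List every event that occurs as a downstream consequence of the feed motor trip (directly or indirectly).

the actuator overheating, the drive heat exchanger failure, the heat exchanger rupture, the heat exchanger stall, the heat exchanger trip, the hydraulic valve rupture, the inlet bearing trip

Direct effects: the actuator overheating, the heat exchanger rupture.
2 steps out: the drive heat exchanger failure, the hydraulic valve rupture.
3 steps out: the inlet bearing trip, the heat exchanger stall.
4 steps out: the heat exchanger trip.
Not reachable from it: the drive sensor seizure, the heat exchanger fatigue crack.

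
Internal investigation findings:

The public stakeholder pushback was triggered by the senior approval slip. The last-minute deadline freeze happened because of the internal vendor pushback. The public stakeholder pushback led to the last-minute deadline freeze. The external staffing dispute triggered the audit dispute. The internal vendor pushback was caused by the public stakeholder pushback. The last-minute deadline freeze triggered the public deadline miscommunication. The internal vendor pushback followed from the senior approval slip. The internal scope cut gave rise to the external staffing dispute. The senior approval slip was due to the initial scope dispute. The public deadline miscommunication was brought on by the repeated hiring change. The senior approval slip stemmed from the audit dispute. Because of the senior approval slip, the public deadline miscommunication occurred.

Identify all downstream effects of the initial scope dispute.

Direct effects: the senior approval slip.
2 steps out: the public stakeholder pushback, the internal vendor pushback, the public deadline miscommunication.
3 steps out: the last-minute deadline freeze.
Not reachable from it: the internal scope cut, the external staffing dispute, the audit dispute, the repeated hiring change.

the internal vendor pushback, the last-minute deadline freeze, the public deadline miscommunication, the public stakeholder pushback, the senior approval slip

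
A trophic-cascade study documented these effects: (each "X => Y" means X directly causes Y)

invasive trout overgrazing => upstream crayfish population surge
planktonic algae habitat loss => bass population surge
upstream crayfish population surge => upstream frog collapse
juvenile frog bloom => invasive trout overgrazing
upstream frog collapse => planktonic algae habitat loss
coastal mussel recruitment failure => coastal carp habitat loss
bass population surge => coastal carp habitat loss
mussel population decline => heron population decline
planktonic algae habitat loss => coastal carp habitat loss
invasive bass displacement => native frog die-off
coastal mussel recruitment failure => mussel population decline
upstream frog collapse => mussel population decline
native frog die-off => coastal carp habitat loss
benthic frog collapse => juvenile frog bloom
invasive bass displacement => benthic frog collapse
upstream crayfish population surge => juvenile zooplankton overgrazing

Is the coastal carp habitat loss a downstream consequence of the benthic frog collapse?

There is a causal chain: the benthic frog collapse → the juvenile frog bloom → the invasive trout overgrazing → the upstream crayfish population surge → the upstream frog collapse → the planktonic algae habitat loss → the coastal carp habitat loss.

Yes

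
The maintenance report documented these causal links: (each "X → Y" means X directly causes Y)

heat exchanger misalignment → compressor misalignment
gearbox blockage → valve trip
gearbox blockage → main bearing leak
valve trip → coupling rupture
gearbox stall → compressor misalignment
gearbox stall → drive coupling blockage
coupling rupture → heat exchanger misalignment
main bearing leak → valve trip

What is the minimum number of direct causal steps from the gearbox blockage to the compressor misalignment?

Shortest chain: the gearbox blockage → the valve trip → the coupling rupture → the heat exchanger misalignment → the compressor misalignment.

4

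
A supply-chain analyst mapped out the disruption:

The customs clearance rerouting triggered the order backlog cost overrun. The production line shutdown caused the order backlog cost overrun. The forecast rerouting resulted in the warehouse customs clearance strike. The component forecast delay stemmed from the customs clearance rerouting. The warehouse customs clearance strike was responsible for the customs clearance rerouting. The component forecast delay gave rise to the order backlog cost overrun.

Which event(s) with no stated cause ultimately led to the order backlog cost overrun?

Tracing upstream from the order backlog cost overrun: the order backlog cost overrun ← the customs clearance rerouting ← the warehouse customs clearance strike ← the forecast rerouting.
A separate upstream branch: the order backlog cost overrun ← the production line shutdown.
Each of those chain origins has no stated cause.

the forecast rerouting, the production line shutdown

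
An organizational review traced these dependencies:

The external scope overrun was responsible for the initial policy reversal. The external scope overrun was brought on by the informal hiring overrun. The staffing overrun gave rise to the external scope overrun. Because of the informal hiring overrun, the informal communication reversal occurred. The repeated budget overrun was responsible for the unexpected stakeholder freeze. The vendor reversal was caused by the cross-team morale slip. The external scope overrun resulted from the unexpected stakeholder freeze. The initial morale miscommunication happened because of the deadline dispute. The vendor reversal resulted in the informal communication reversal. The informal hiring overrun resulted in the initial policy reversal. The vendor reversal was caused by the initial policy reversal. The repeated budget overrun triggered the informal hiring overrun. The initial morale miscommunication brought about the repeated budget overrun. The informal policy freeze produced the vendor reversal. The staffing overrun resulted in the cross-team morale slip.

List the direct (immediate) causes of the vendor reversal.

Upstream contributors include the deadline dispute, the staffing overrun, the initial morale miscommunication, the repeated budget overrun, the unexpected stakeholder freeze, the informal hiring overrun, the external scope overrun, but only the cross-team morale slip, the informal policy freeze, the initial policy reversal feed directly into the vendor reversal.

the cross-team morale slip, the informal policy freeze, the initial policy reversal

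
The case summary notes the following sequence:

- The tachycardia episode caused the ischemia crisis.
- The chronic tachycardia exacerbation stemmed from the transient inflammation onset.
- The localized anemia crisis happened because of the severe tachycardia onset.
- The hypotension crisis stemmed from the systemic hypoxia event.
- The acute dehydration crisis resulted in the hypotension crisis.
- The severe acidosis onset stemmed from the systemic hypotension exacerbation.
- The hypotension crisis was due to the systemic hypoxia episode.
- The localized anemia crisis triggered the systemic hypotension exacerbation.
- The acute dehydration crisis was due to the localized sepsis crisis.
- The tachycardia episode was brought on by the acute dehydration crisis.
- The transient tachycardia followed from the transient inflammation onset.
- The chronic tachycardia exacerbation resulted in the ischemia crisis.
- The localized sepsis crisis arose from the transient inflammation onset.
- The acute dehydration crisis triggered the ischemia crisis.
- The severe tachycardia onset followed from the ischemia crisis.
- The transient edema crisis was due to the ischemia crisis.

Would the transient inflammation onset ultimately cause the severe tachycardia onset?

Yes

There is a causal chain: the transient inflammation onset → the chronic tachycardia exacerbation → the ischemia crisis → the severe tachycardia onset.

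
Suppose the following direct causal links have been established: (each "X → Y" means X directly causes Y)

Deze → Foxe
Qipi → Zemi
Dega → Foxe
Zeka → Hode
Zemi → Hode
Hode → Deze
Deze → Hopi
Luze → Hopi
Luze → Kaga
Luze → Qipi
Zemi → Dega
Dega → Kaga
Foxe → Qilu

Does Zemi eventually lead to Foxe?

There is a causal chain: Zemi → Dega → Foxe.

Yes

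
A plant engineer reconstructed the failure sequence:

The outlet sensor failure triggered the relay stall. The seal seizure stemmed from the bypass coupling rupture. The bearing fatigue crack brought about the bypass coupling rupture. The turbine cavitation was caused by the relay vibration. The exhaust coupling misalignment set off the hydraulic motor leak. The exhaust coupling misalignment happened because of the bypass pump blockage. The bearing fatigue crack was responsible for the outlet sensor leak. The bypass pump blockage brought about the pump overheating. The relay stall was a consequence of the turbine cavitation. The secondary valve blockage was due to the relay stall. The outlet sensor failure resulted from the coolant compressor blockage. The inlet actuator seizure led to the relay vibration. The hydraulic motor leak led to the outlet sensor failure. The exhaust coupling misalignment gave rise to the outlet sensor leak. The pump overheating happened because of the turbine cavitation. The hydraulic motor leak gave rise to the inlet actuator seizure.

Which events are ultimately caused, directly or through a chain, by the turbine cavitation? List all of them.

Direct effects: the relay stall, the pump overheating.
2 steps out: the secondary valve blockage.
Not reachable from it: the bearing fatigue crack, the bypass coupling rupture, the bypass pump blockage, the seal seizure, the exhaust coupling misalignment, the hydraulic motor leak, the inlet actuator seizure, the relay vibration, the coolant compressor blockage, the outlet sensor failure, the outlet sensor leak.

the pump overheating, the relay stall, the secondary valve blockage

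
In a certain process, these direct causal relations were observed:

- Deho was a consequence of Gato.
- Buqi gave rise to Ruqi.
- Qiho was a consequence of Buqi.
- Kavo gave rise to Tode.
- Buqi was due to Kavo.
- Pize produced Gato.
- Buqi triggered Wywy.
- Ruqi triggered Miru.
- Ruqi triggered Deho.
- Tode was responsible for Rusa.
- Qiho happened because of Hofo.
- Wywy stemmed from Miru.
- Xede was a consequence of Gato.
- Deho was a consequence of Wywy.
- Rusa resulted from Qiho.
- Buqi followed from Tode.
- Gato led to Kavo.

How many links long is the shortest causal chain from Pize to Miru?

5

Shortest chain: Pize → Gato → Kavo → Buqi → Ruqi → Miru.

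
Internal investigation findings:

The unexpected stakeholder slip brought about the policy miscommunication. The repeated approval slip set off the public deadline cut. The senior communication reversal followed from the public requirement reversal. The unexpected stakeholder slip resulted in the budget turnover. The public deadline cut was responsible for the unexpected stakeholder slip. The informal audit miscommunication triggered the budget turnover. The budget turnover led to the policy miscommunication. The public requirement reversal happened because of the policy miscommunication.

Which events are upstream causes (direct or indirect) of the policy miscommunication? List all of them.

Immediate causes of the policy miscommunication: the unexpected stakeholder slip, the budget turnover.
Further upstream: the informal audit miscommunication, the repeated approval slip, the public deadline cut.

the budget turnover, the informal audit miscommunication, the public deadline cut, the repeated approval slip, the unexpected stakeholder slip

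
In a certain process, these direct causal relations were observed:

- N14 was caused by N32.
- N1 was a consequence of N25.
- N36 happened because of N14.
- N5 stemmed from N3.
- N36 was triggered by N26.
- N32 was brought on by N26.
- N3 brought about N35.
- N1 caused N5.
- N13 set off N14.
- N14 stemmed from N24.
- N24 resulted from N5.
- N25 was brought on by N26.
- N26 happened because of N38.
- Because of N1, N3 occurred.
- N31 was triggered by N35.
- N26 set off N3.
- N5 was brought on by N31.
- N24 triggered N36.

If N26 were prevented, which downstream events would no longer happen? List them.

N1, N24, N25, N3, N31, N32, N35, N5

Downstream of N26: N32, N25, N1, N3, N35, N31, N5, N24, N14, N36.
Of those, still caused via another path: N14, N36.
The remainder have no surviving cause.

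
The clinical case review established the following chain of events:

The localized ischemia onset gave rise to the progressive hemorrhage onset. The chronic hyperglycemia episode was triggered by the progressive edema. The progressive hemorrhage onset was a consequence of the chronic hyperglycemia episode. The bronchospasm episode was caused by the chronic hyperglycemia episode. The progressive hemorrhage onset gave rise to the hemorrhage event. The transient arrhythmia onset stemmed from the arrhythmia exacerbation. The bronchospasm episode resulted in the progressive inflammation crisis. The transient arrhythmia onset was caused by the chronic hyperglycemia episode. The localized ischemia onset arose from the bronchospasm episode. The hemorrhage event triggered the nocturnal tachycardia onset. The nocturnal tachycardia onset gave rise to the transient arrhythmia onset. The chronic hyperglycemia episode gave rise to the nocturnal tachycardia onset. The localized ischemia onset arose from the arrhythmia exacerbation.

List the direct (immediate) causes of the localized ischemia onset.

the arrhythmia exacerbation, the bronchospasm episode

Upstream contributors include the progressive edema, the chronic hyperglycemia episode, but only the arrhythmia exacerbation, the bronchospasm episode feed directly into the localized ischemia onset.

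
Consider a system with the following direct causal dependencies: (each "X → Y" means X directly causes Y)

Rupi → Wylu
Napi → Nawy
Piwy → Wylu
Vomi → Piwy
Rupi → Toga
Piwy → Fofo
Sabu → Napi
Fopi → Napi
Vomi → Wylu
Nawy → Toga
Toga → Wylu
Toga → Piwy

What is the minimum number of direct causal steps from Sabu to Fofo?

5

Shortest chain: Sabu → Napi → Nawy → Toga → Piwy → Fofo.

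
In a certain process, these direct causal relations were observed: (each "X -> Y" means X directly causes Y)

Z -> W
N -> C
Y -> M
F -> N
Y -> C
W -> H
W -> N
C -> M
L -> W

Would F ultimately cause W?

F leads to N, C, M; W is not among them.

No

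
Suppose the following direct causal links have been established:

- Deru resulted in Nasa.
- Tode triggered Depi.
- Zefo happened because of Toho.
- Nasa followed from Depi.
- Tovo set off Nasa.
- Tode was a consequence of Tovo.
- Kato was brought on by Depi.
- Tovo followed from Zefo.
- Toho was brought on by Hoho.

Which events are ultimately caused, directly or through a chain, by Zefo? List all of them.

Direct effects: Tovo.
2 steps out: Tode, Nasa.
3 steps out: Depi.
4 steps out: Kato.
Not reachable from it: Hoho, Toho, Deru.

Depi, Kato, Nasa, Tode, Tovo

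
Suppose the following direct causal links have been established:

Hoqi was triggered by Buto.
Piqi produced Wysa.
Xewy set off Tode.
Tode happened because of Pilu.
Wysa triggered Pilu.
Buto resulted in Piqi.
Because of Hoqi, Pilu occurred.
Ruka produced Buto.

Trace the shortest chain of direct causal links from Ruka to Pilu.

Ruka → Buto
Buto → Hoqi
Hoqi → Pilu
Length: 3 steps.

Ruka → Buto → Hoqi → Pilu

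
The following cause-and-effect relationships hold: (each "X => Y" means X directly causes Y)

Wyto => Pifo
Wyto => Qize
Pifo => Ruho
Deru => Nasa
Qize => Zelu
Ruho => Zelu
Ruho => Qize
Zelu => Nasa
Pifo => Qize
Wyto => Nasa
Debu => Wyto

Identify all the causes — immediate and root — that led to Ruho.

Immediate cause of Ruho: Pifo.
Further upstream: Debu, Wyto.

Debu, Pifo, Wyto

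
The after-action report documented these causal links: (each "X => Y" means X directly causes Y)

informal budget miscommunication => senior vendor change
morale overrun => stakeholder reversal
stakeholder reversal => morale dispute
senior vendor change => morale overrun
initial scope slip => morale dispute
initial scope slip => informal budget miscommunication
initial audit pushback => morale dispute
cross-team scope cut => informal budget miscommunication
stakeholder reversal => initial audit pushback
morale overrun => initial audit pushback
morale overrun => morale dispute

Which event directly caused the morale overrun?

the senior vendor change

Upstream contributors include the initial scope slip, the informal budget miscommunication, the cross-team scope cut, but only the senior vendor change feeds directly into the morale overrun.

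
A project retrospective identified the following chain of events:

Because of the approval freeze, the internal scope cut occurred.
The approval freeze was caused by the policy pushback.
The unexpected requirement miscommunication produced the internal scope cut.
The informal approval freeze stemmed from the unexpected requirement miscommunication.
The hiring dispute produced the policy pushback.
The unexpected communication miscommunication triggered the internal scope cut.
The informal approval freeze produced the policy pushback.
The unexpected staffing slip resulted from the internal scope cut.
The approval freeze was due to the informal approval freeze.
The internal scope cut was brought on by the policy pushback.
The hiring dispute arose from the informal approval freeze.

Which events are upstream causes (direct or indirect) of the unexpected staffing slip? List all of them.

Immediate cause of the unexpected staffing slip: the internal scope cut.
Further upstream: the unexpected requirement miscommunication, the informal approval freeze, the hiring dispute, the policy pushback, the approval freeze, the unexpected communication miscommunication.

the approval freeze, the hiring dispute, the informal approval freeze, the internal scope cut, the policy pushback, the unexpected communication miscommunication, the unexpected requirement miscommunication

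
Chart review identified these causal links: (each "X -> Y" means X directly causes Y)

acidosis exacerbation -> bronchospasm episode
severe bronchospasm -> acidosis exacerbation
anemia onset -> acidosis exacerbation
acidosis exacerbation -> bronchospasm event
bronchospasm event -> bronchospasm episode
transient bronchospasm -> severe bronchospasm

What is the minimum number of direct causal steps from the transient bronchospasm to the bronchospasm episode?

3

Shortest chain: the transient bronchospasm → the severe bronchospasm → the acidosis exacerbation → the bronchospasm episode.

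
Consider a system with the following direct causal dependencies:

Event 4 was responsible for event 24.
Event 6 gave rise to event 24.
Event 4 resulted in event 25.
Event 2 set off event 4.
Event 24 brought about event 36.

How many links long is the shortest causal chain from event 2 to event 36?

Shortest chain: event 2 → event 4 → event 24 → event 36.

3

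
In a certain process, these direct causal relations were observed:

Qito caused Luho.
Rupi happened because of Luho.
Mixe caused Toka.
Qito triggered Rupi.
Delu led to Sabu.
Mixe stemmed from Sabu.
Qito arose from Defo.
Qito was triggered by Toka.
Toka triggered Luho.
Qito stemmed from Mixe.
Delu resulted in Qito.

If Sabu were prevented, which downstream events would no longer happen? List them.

Downstream of Sabu: Mixe, Toka, Qito, Luho, Rupi.
Of those, still caused via another path: Qito, Luho, Rupi.
The remainder have no surviving cause.

Mixe, Toka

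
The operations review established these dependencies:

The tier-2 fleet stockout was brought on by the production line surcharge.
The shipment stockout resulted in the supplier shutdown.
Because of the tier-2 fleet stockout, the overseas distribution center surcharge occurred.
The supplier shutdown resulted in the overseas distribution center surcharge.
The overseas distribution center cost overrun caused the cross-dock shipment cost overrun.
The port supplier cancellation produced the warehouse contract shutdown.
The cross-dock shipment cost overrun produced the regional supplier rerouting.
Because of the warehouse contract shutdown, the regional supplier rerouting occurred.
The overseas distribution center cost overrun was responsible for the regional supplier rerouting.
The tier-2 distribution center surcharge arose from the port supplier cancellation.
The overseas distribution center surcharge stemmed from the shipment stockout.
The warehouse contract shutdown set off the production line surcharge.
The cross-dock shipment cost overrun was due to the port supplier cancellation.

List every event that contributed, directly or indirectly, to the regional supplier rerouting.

Immediate causes of the regional supplier rerouting: the overseas distribution center cost overrun, the cross-dock shipment cost overrun, the warehouse contract shutdown.
Further upstream: the port supplier cancellation.

the cross-dock shipment cost overrun, the overseas distribution center cost overrun, the port supplier cancellation, the warehouse contract shutdown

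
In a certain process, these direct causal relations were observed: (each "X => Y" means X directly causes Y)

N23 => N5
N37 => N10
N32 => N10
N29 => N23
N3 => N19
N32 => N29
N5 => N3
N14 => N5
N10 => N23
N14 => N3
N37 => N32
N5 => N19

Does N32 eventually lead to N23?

There is a causal chain: N32 → N29 → N23.

Yes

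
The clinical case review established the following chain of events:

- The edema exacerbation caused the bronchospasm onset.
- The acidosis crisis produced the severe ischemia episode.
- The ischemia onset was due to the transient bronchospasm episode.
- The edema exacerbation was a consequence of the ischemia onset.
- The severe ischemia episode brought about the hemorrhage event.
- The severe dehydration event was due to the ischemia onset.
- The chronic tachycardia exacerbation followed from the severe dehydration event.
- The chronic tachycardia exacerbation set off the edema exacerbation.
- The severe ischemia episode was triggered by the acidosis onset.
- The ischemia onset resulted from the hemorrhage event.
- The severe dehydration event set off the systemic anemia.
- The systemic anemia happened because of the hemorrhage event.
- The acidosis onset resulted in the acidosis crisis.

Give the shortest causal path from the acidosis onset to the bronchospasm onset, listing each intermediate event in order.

the acidosis onset → the severe ischemia episode → the hemorrhage event → the ischemia onset → the edema exacerbation → the bronchospasm onset

the acidosis onset → the severe ischemia episode
the severe ischemia episode → the hemorrhage event
the hemorrhage event → the ischemia onset
the ischemia onset → the edema exacerbation
the edema exacerbation → the bronchospasm onset
Length: 5 steps.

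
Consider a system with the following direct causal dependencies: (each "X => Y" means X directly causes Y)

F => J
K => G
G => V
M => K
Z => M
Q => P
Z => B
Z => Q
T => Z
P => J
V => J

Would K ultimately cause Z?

No

K leads to G, V, J; Z is not among them.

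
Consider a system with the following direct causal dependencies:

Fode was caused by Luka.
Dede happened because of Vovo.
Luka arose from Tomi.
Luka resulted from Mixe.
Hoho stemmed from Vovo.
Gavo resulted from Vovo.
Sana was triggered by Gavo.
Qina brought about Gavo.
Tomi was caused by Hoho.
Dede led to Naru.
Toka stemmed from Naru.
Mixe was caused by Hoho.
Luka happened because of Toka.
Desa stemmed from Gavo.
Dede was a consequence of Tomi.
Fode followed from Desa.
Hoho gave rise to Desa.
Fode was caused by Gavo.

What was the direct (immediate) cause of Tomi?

Upstream contributors include Vovo, but only Hoho feeds directly into Tomi.

Hoho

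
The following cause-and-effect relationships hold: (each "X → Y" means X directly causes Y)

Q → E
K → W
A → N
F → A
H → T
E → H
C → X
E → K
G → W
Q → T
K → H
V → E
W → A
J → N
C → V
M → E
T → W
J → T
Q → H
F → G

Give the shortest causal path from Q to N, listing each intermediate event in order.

Q → T
T → W
W → A
A → N
Length: 4 steps.

Q → T → W → A → N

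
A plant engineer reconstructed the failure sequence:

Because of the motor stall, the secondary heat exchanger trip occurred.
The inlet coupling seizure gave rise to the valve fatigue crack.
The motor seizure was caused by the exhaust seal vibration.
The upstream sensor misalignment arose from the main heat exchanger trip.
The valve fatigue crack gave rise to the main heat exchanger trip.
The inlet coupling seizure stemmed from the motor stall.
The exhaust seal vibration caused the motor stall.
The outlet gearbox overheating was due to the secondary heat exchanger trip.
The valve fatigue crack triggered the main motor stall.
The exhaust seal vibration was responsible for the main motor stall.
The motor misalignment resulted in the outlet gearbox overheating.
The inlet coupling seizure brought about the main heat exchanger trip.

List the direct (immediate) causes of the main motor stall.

the exhaust seal vibration, the valve fatigue crack

Upstream contributors include the motor stall, the inlet coupling seizure, but only the exhaust seal vibration, the valve fatigue crack feed directly into the main motor stall.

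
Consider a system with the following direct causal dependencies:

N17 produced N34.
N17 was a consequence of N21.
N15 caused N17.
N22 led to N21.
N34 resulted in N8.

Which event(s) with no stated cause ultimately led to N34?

N15, N22

Tracing upstream from N34: N34 ← N17 ← N21 ← N22.
A separate upstream branch: N34 ← N17 ← N15.
Each of those chain origins has no stated cause.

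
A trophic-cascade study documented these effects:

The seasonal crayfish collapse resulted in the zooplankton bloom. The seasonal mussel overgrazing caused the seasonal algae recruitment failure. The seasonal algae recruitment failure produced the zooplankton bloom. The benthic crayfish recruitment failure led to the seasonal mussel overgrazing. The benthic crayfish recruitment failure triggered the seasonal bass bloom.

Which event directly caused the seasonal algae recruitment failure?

the seasonal mussel overgrazing

Upstream contributors include the benthic crayfish recruitment failure, but only the seasonal mussel overgrazing feeds directly into the seasonal algae recruitment failure.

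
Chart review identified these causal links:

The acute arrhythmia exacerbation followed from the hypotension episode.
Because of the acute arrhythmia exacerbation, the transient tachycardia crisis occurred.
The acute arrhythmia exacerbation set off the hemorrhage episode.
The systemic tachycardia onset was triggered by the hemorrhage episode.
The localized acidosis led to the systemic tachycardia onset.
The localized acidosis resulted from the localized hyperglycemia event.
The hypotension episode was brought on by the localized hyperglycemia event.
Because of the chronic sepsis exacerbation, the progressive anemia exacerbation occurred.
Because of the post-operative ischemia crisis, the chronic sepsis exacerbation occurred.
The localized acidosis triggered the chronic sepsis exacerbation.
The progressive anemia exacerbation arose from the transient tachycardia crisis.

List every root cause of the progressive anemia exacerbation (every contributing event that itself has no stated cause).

Tracing upstream from the progressive anemia exacerbation: the progressive anemia exacerbation ← the chronic sepsis exacerbation ← the localized acidosis ← the localized hyperglycemia event.
A separate upstream branch: the progressive anemia exacerbation ← the chronic sepsis exacerbation ← the post-operative ischemia crisis.
Each of those chain origins has no stated cause.

the localized hyperglycemia event, the post-operative ischemia crisis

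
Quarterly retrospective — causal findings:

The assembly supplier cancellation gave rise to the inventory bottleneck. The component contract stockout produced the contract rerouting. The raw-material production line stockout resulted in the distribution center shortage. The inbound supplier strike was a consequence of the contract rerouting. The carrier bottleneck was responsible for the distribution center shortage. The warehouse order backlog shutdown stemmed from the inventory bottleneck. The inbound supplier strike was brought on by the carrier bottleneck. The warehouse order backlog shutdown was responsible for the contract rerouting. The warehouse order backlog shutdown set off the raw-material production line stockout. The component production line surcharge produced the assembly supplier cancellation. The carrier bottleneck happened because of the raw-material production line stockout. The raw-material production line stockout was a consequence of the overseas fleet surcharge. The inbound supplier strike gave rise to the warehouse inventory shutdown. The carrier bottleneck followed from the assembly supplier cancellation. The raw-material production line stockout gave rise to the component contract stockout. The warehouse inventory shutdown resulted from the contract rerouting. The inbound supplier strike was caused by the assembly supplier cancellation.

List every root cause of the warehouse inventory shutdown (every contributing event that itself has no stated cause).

the component production line surcharge, the overseas fleet surcharge

Tracing upstream from the warehouse inventory shutdown: the warehouse inventory shutdown ← the inbound supplier strike ← the assembly supplier cancellation ← the component production line surcharge.
A separate upstream branch: the warehouse inventory shutdown ← the contract rerouting ← the component contract stockout ← the raw-material production line stockout ← the overseas fleet surcharge.
Each of those chain origins has no stated cause.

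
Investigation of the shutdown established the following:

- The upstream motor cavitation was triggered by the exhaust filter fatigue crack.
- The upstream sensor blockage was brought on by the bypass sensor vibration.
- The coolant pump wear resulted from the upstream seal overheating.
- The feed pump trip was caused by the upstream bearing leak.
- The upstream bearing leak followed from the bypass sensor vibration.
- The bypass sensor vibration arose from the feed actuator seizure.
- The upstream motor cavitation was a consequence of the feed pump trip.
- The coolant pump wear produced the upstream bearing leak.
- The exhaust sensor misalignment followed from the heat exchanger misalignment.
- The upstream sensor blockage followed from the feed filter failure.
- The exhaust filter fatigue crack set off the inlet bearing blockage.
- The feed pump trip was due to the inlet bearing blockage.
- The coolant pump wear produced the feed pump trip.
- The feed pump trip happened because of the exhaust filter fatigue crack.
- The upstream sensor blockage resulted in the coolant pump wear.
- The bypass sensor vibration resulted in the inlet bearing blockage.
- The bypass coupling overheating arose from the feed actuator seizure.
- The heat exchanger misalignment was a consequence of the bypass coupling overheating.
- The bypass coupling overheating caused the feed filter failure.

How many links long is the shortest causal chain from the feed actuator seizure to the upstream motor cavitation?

Shortest chain: the feed actuator seizure → the bypass sensor vibration → the inlet bearing blockage → the feed pump trip → the upstream motor cavitation.

4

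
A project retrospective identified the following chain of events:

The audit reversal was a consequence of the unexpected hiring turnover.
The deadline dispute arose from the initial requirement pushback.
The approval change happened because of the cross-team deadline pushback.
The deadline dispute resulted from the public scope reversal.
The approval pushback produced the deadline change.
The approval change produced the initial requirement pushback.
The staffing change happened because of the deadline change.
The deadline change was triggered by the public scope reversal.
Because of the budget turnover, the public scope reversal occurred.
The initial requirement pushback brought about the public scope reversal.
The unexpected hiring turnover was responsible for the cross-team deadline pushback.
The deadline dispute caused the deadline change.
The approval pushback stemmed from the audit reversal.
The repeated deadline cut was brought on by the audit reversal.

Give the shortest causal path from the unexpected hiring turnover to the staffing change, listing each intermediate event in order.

the unexpected hiring turnover → the audit reversal → the approval pushback → the deadline change → the staffing change

the unexpected hiring turnover → the audit reversal
the audit reversal → the approval pushback
the approval pushback → the deadline change
the deadline change → the staffing change
Length: 4 steps.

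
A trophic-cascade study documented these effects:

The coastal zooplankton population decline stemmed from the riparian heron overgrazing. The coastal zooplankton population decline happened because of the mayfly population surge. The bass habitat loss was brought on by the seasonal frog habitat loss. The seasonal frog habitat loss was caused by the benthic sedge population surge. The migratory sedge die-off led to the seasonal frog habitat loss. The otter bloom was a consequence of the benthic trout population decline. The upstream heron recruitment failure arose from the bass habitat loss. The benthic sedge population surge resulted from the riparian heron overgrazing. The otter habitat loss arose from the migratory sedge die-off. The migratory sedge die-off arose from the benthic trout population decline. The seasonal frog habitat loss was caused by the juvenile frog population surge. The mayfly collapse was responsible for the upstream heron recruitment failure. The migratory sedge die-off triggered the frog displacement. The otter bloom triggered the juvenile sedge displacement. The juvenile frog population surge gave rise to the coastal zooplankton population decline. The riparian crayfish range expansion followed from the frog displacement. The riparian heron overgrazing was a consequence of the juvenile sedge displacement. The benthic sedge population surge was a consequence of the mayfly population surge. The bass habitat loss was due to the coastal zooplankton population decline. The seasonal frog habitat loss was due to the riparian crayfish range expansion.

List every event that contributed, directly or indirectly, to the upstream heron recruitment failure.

Immediate causes of the upstream heron recruitment failure: the mayfly collapse, the bass habitat loss.
Further upstream: the benthic trout population decline, the migratory sedge die-off, the otter bloom, the frog displacement, the juvenile sedge displacement, the riparian heron overgrazing, the mayfly population surge, the benthic sedge population surge, the juvenile frog population surge, the riparian crayfish range expansion, the coastal zooplankton population decline, the seasonal frog habitat loss.

the bass habitat loss, the benthic sedge population surge, the benthic trout population decline, the coastal zooplankton population decline, the frog displacement, the juvenile frog population surge, the juvenile sedge displacement, the mayfly collapse, the mayfly population surge, the migratory sedge die-off, the otter bloom, the riparian crayfish range expansion, the riparian heron overgrazing, the seasonal frog habitat loss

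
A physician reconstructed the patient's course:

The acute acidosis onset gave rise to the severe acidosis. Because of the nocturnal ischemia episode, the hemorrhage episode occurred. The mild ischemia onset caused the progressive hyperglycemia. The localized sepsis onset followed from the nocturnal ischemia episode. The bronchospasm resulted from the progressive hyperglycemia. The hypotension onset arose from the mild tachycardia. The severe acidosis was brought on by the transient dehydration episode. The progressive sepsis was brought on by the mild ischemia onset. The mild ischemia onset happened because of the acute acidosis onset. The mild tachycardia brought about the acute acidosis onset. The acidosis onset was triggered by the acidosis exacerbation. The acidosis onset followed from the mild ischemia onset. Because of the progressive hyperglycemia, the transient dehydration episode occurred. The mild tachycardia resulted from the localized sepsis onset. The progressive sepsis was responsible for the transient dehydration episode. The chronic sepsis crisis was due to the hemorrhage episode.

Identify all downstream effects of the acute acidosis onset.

Direct effects: the mild ischemia onset, the severe acidosis.
2 steps out: the acidosis onset, the progressive hyperglycemia, the progressive sepsis.
3 steps out: the transient dehydration episode, the bronchospasm.
Not reachable from it: the nocturnal ischemia episode, the localized sepsis onset, the hemorrhage episode, the mild tachycardia, the chronic sepsis crisis, the hypotension onset, the acidosis exacerbation.

the acidosis onset, the bronchospasm, the mild ischemia onset, the progressive hyperglycemia, the progressive sepsis, the severe acidosis, the transient dehydration episode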